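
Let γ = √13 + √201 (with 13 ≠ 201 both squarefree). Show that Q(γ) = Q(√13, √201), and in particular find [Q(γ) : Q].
[Q(γ) : Q] = 4 (equivalently, Q(γ) = Q(√13, √201))

Obviously Q(γ) ⊆ Q(√13, √201), and [Q(√13, √201):Q] = 4 (since 13, 201 are distinct squarefree integers > 1 with 2613 not a perfect square). To show equality we compute the minimal polynomial of γ. From γ = √13 + √201: γ^2 = 13 + 2√(2613) + 201 = 214 + 2√(2613), so γ^2 - 214 = 2√(2613); squaring, (γ^2 - 214)^2 = 4·2613, i.e. γ^4 - 428γ^2 + 45796 - 10452 = 0, i.e. γ^4 - 428γ^2 + 35344 = 0. So γ is a root of x^4 - 428x^2 + 35344. This polynomial is irreducible over Q: it has no rational root (each ±√13 ± √201 is irrational), and any factorization into two quadratics over Q would force √(2613) ∈ Q (pairing opposite roots) or √13, √201 ∈ Q (other pairings), all impossible. Hence [Q(γ):Q] = 4 = [Q(√13, √201):Q], so Q(γ) = Q(√13, √201).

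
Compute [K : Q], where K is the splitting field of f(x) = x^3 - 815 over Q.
[K : Q] = 6

The roots of x^3 - 815 are ∛815, ω∛815, ω^2∛815 where ω = e^(2πi/3) is a primitive cube root of unity, so K = Q(∛815, ω). Now [Q(∛815):Q] = 3 (since 815 is not a perfect cube, x^3 - 815 is irreducible) and [Q(ω):Q] = 2. Both 2 and 3 divide [K:Q], and [K:Q] ≤ 3·2 = 6, so [K:Q] = 6. (Equivalently: Q(∛815) ⊂ R but ω ∉ R, so [K : Q(∛815)] = 2.)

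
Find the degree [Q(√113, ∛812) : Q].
[Q(√113, ∛812) : Q] = 6

Let L = Q(√113, ∛812). Since Q(√113) ⊂ L and [Q(√113):Q] = 2, the tower law gives 2 | [L:Q]. Likewise Q(∛812) ⊂ L with [Q(∛812):Q] = 3 (because 812 is not a perfect cube), so 3 | [L:Q]. As gcd(2,3) = 1, [L:Q] is divisible by 6. Conversely L is generated over Q by √113 and ∛812, so [L:Q] ≤ 2·3 = 6. Therefore [Q(√113, ∛812) : Q] = 6.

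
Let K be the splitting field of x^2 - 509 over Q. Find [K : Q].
[K : Q] = 2

f(x) = x^2 - 509 factors as (x - √509)(x + √509). The splitting field is K = Q(√509). Since 509 is squarefree and > 1, it is not a perfect square, so x^2 - 509 is irreducible over Q and [Q(√509) : Q] = 2. Hence [K : Q] = 2.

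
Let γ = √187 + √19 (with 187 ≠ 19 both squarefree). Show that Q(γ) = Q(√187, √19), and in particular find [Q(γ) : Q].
[Q(γ) : Q] = 4 (equivalently, Q(γ) = Q(√187, √19))

Obviously Q(γ) ⊆ Q(√187, √19), and [Q(√187, √19):Q] = 4 (since 187, 19 are distinct squarefree integers > 1 with 3553 not a perfect square). To show equality we compute the minimal polynomial of γ. From γ = √187 + √19: γ^2 = 187 + 2√(3553) + 19 = 206 + 2√(3553), so γ^2 - 206 = 2√(3553); squaring, (γ^2 - 206)^2 = 4·3553, i.e. γ^4 - 412γ^2 + 42436 - 14212 = 0, i.e. γ^4 - 412γ^2 + 28224 = 0. So γ is a root of x^4 - 412x^2 + 28224. This polynomial is irreducible over Q: it has no rational root (each ±√187 ± √19 is irrational), and any factorization into two quadratics over Q would force √(3553) ∈ Q (pairing opposite roots) or √187, √19 ∈ Q (other pairings), all impossible. Hence [Q(γ):Q] = 4 = [Q(√187, √19):Q], so Q(γ) = Q(√187, √19).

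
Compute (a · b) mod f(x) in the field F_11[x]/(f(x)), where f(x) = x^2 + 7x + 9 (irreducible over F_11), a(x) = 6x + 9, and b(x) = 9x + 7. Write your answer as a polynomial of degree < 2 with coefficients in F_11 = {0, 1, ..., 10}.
a · b ≡ 9x + 6 (mod f(x))

Multiply in F_11[x]: a(x)·b(x) = (6x + 9)·(9x + 7) = 10x^2 + 2x + 8. This has degree ≥ 2, so divide by f(x) over F_11: 10x^2 + 2x + 8 = (10)·(x^2 + 7x + 9) + (9x + 6). Hence a·b ≡ 9x + 6 (mod f). (F_11[x]/(f) is a field with 11^2 = 121 elements since f is irreducible of degree 2.)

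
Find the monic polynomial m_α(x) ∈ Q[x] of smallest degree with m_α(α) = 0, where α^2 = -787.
m_α(x) = x^2 + 787

α satisfies α^2 + 787 = 0, so x^2 + 787 annihilates α. Since d = -787 is squarefree and ≠ 1, it is not a perfect square in Q, so x^2 + 787 has no rational root and is therefore irreducible over Q (a degree-2 polynomial over a field is irreducible iff it has no root). Hence m_α(x) = x^2 + 787.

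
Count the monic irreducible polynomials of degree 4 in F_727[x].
There are 69835593828 monic irreducible polynomials of degree 4 over F_727

Each element of F_{727^4} that lies in no proper subfield is a root of exactly one monic irreducible of degree 4 over F_727, and each such polynomial has 4 distinct roots in F_{727^4}. By Möbius inversion the count is N_727(4) = (1/4) Σ_{d|4} μ(4/d) · 727^d = (1/4)(μ(4)·727^1 + μ(2)·727^2 + μ(1)·727^4) = 279342375312/4 = 69835593828.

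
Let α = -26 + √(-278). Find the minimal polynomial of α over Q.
m_α(x) = x^2 + 52x + 954

From α + 26 = √(-278), squaring gives (α + 26)^2 = -278, i.e. α^2 + 52α + 676 = -278, so α^2 + 52α + 954 = 0. The discriminant of x^2 + 52x + 954 is (52)^2 - 4·(954) = 2704 - 3816 = -1112, and 4·(-278) is not a perfect square in Q since -278 is squarefree and ≠ 1. Hence x^2 + 52x + 954 is irreducible over Q and is the minimal polynomial of α.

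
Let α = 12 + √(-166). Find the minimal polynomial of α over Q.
m_α(x) = x^2 - 24x + 310

From α - 12 = √(-166), squaring gives (α - 12)^2 = -166, i.e. α^2 - 24α + 144 = -166, so α^2 - 24α + 310 = 0. The discriminant of x^2 - 24x + 310 is (-24)^2 - 4·(310) = 576 - 1240 = -664, and 4·(-166) is not a perfect square in Q since -166 is squarefree and ≠ 1. Hence x^2 - 24x + 310 is irreducible over Q and is the minimal polynomial of α.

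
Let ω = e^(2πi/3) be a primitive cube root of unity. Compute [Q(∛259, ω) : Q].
[Q(∛259, ω) : Q] = 6

[Q(∛259):Q] = 3 (min poly x^3 - 259, irreducible since 259 is not a perfect cube). [Q(ω):Q] = 2 (min poly x^2 + x + 1). Since Q(∛259) ⊂ R and ω ∉ R, we have ω ∉ Q(∛259), so x^2 + x + 1 remains irreducible over Q(∛259) and [Q(∛259, ω) : Q(∛259)] = 2. By the tower law, [Q(∛259, ω) : Q] = 3 · 2 = 6. (In fact Q(∛259, ω) is the splitting field of x^3 - 259 over Q.)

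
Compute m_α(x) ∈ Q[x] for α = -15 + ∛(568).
m_α(x) = x^3 + 45x^2 + 675x + 2807

Set β = α + 15 = ∛(568), so β^3 = 568. Then (α + 15)^3 - 568 = 0, i.e. α is a root of g(x) = (x + 15)^3 - 568 = x^3 + 45x^2 + 675x + 2807. Since g(x) = h(x + 15) where h(x) = x^3 - 568, and h is irreducible over Q (because 568 is not a perfect cube, so h has no rational root, and a monic cubic with no rational root is irreducible), g is also irreducible (irreducibility is preserved under the substitution x → x + 15). Hence m_α(x) = x^3 + 45x^2 + 675x + 2807.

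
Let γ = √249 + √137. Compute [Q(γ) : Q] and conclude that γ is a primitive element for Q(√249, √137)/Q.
[Q(γ) : Q] = 4 (equivalently, Q(γ) = Q(√249, √137))

Obviously Q(γ) ⊆ Q(√249, √137), and [Q(√249, √137):Q] = 4 (since 249, 137 are distinct squarefree integers > 1 with 34113 not a perfect square). To show equality we compute the minimal polynomial of γ. From γ = √249 + √137: γ^2 = 249 + 2√(34113) + 137 = 386 + 2√(34113), so γ^2 - 386 = 2√(34113); squaring, (γ^2 - 386)^2 = 4·34113, i.e. γ^4 - 772γ^2 + 148996 - 136452 = 0, i.e. γ^4 - 772γ^2 + 12544 = 0. So γ is a root of x^4 - 772x^2 + 12544. This polynomial is irreducible over Q: it has no rational root (each ±√249 ± √137 is irrational), and any factorization into two quadratics over Q would force √(34113) ∈ Q (pairing opposite roots) or √249, √137 ∈ Q (other pairings), all impossible. Hence [Q(γ):Q] = 4 = [Q(√249, √137):Q], so Q(γ) = Q(√249, √137).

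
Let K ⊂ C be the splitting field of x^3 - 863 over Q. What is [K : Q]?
[K : Q] = 6

The roots of x^3 - 863 are ∛863, ω∛863, ω^2∛863 where ω = e^(2πi/3) is a primitive cube root of unity, so K = Q(∛863, ω). Now [Q(∛863):Q] = 3 (since 863 is not a perfect cube, x^3 - 863 is irreducible) and [Q(ω):Q] = 2. Both 2 and 3 divide [K:Q], and [K:Q] ≤ 3·2 = 6, so [K:Q] = 6. (Equivalently: Q(∛863) ⊂ R but ω ∉ R, so [K : Q(∛863)] = 2.)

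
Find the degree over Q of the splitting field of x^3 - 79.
[K : Q] = 6

The roots of x^3 - 79 are ∛79, ω∛79, ω^2∛79 where ω = e^(2πi/3) is a primitive cube root of unity, so K = Q(∛79, ω). Now [Q(∛79):Q] = 3 (since 79 is not a perfect cube, x^3 - 79 is irreducible) and [Q(ω):Q] = 2. Both 2 and 3 divide [K:Q], and [K:Q] ≤ 3·2 = 6, so [K:Q] = 6. (Equivalently: Q(∛79) ⊂ R but ω ∉ R, so [K : Q(∛79)] = 2.)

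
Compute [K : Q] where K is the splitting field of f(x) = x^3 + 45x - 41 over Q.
[K : Q] = 6

By the rational root test, any rational root of the monic integer polynomial f(x) = x^3 + 45x - 41 must be an integer dividing the constant term -41, i.e. one of ±{1, 41}. Evaluating: f(1) = 5, f(-1) = -87, f(41) = 70725, f(-41) = -70807; none is 0, so f has no rational root and is therefore irreducible over Q (a cubic with no linear factor over a field is irreducible). For an irreducible cubic, the Galois group is A_3 or S_3 according as the discriminant disc(f) = -4a^3 - 27b^2 = -4·(45)^3 - 27·(-41)^2 = -409887 is or is not a square in Q. Here disc(f) = -409887 is not a perfect square in Q, so the Galois group of f over Q is not contained in A_3 and must be all of S_3. The splitting field has degree |S_3| = 6 over Q, so [K : Q] = 6.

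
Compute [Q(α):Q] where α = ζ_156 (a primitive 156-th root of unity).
[Q(α):Q] = 48

The minimal polynomial of ζ_156 over Q is the 156-th cyclotomic polynomial Φ_156(x), which is irreducible over Q and has degree φ(156) = 48. Hence [Q(α):Q] = φ(156) = 48.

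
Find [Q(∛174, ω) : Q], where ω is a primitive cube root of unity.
[Q(∛174, ω) : Q] = 6

[Q(∛174):Q] = 3 (min poly x^3 - 174, irreducible since 174 is not a perfect cube). [Q(ω):Q] = 2 (min poly x^2 + x + 1). Since Q(∛174) ⊂ R and ω ∉ R, we have ω ∉ Q(∛174), so x^2 + x + 1 remains irreducible over Q(∛174) and [Q(∛174, ω) : Q(∛174)] = 2. By the tower law, [Q(∛174, ω) : Q] = 3 · 2 = 6. (In fact Q(∛174, ω) is the splitting field of x^3 - 174 over Q.)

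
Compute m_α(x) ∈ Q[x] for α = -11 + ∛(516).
m_α(x) = x^3 + 33x^2 + 363x + 815

Set β = α + 11 = ∛(516), so β^3 = 516. Then (α + 11)^3 - 516 = 0, i.e. α is a root of g(x) = (x + 11)^3 - 516 = x^3 + 33x^2 + 363x + 815. Since g(x) = h(x + 11) where h(x) = x^3 - 516, and h is irreducible over Q (because 516 is not a perfect cube, so h has no rational root, and a monic cubic with no rational root is irreducible), g is also irreducible (irreducibility is preserved under the substitution x → x + 11). Hence m_α(x) = x^3 + 33x^2 + 363x + 815.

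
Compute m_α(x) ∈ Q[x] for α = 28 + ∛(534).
m_α(x) = x^3 - 84x^2 + 2352x - 22486

Set β = α - 28 = ∛(534), so β^3 = 534. Then (α - 28)^3 - 534 = 0, i.e. α is a root of g(x) = (x - 28)^3 - 534 = x^3 - 84x^2 + 2352x - 22486. Since g(x) = h(x - 28) where h(x) = x^3 - 534, and h is irreducible over Q (because 534 is not a perfect cube, so h has no rational root, and a monic cubic with no rational root is irreducible), g is also irreducible (irreducibility is preserved under the substitution x → x - 28). Hence m_α(x) = x^3 - 84x^2 + 2352x - 22486.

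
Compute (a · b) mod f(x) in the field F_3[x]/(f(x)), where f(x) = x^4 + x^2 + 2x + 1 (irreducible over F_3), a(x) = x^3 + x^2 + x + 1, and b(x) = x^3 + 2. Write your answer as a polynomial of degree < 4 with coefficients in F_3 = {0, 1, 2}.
a · b ≡ 2x^2 + x + 2 (mod f(x))

Multiply in F_3[x]: a(x)·b(x) = (x^3 + x^2 + x + 1)·(x^3 + 2) = x^6 + x^5 + x^4 + 2x^2 + 2x + 2. This has degree ≥ 4, so divide by f(x) over F_3: x^6 + x^5 + x^4 + 2x^2 + 2x + 2 = (x^2 + x)·(x^4 + x^2 + 2x + 1) + (2x^2 + x + 2). Hence a·b ≡ 2x^2 + x + 2 (mod f). (F_3[x]/(f) is a field with 3^4 = 81 elements since f is irreducible of degree 4.)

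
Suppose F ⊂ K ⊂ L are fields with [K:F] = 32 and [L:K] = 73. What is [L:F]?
[L:F] = 2336

The tower law says that for any tower of field extensions F ⊂ K ⊂ L with finite degrees, [L:F] = [L:K] · [K:F]. Here this gives [L:F] = 73 · 32 = 2336.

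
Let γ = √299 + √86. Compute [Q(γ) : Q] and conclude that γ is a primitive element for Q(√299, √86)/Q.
[Q(γ) : Q] = 4 (equivalently, Q(γ) = Q(√299, √86))

Obviously Q(γ) ⊆ Q(√299, √86), and [Q(√299, √86):Q] = 4 (since 299, 86 are distinct squarefree integers > 1 with 25714 not a perfect square). To show equality we compute the minimal polynomial of γ. From γ = √299 + √86: γ^2 = 299 + 2√(25714) + 86 = 385 + 2√(25714), so γ^2 - 385 = 2√(25714); squaring, (γ^2 - 385)^2 = 4·25714, i.e. γ^4 - 770γ^2 + 148225 - 102856 = 0, i.e. γ^4 - 770γ^2 + 45369 = 0. So γ is a root of x^4 - 770x^2 + 45369. This polynomial is irreducible over Q: it has no rational root (each ±√299 ± √86 is irrational), and any factorization into two quadratics over Q would force √(25714) ∈ Q (pairing opposite roots) or √299, √86 ∈ Q (other pairings), all impossible. Hence [Q(γ):Q] = 4 = [Q(√299, √86):Q], so Q(γ) = Q(√299, √86).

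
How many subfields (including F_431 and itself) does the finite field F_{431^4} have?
F_{431^4} has 3 subfields

The subfields of F_{p^n} are exactly the fields F_{p^d} for d | n (each is the fixed field of the unique index-d subgroup of Gal(F_{p^n}/F_p) ≅ Z/nZ). The divisors of n = 4 are {1, 2, 4}, giving 3 subfields: F_{431^1}, F_{431^2}, F_{431^4}.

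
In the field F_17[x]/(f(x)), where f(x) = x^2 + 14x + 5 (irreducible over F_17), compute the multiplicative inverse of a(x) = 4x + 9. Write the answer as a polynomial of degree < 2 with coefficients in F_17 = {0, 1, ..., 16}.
a(x)^(-1) ≡ 7x + 10 (mod f(x))

Since f is irreducible over F_17, F_17[x]/(f) is a field and a(x) ≠ 0 has an inverse. Apply the extended Euclidean algorithm to f(x) and a(x) in F_17[x]: f(x) = (13x + 4)·a(x) + (3). The last nonzero remainder is the constant 3 = gcd(f, a) in F_17. Back-substituting through the division chain expresses 3 = s(x)·a(x) + t(x)·f(x) with s(x) ≡ 4x + 13 (mod f), so (4x + 13)·a(x) ≡ 3 (mod f). Multiplying by 3^(-1) ≡ 6 in F_17 gives a(x)^(-1) ≡ 6·(4x + 13) ≡ 7x + 10 (mod f). Check: (4x + 9)·(7x + 10) = 11x^2 + x + 5 ≡ 1 (mod x^2 + 14x + 5).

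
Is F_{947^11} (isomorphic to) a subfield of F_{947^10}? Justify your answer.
No: F_{947^11} is not a subfield of F_{947^10}

F_{p^m} embeds in F_{p^n} iff m | n. Here 11 ∤ 10 (since 10 = 0·11 + 10 with remainder 10 ≠ 0), so F_{947^11} is not a subfield of F_{947^10}. Equivalently: if it were, the tower law would give 11 = [F_{947^11}:F_947] dividing [F_{947^10}:F_947] = 10, contradiction.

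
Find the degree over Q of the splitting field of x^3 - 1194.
[K : Q] = 6

The roots of x^3 - 1194 are ∛1194, ω∛1194, ω^2∛1194 where ω = e^(2πi/3) is a primitive cube root of unity, so K = Q(∛1194, ω). Now [Q(∛1194):Q] = 3 (since 1194 is not a perfect cube, x^3 - 1194 is irreducible) and [Q(ω):Q] = 2. Both 2 and 3 divide [K:Q], and [K:Q] ≤ 3·2 = 6, so [K:Q] = 6. (Equivalently: Q(∛1194) ⊂ R but ω ∉ R, so [K : Q(∛1194)] = 2.)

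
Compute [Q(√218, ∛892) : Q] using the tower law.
[Q(√218, ∛892) : Q] = 6

Let L = Q(√218, ∛892). Since Q(√218) ⊂ L and [Q(√218):Q] = 2, the tower law gives 2 | [L:Q]. Likewise Q(∛892) ⊂ L with [Q(∛892):Q] = 3 (because 892 is not a perfect cube), so 3 | [L:Q]. As gcd(2,3) = 1, [L:Q] is divisible by 6. Conversely L is generated over Q by √218 and ∛892, so [L:Q] ≤ 2·3 = 6. Therefore [Q(√218, ∛892) : Q] = 6.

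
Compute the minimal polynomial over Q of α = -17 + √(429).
m_α(x) = x^2 + 34x - 140

From α + 17 = √(429), squaring gives (α + 17)^2 = 429, i.e. α^2 + 34α + 289 = 429, so α^2 + 34α - 140 = 0. The discriminant of x^2 + 34x - 140 is (34)^2 - 4·(-140) = 1156 + 560 = 1716, and 4·(429) is not a perfect square in Q since 429 is squarefree and ≠ 1. Hence x^2 + 34x - 140 is irreducible over Q and is the minimal polynomial of α.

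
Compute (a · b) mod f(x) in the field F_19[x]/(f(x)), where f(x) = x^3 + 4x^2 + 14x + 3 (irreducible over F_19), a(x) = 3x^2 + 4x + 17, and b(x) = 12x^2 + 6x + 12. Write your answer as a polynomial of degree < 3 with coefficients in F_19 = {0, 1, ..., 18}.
a · b ≡ 15x^2 + 13x + 1 (mod f(x))

Multiply in F_19[x]: a(x)·b(x) = (3x^2 + 4x + 17)·(12x^2 + 6x + 12) = 17x^4 + 9x^3 + 17x^2 + 17x + 14. This has degree ≥ 3, so divide by f(x) over F_19: 17x^4 + 9x^3 + 17x^2 + 17x + 14 = (17x + 17)·(x^3 + 4x^2 + 14x + 3) + (15x^2 + 13x + 1). Hence a·b ≡ 15x^2 + 13x + 1 (mod f). (F_19[x]/(f) is a field with 19^3 = 6859 elements since f is irreducible of degree 3.)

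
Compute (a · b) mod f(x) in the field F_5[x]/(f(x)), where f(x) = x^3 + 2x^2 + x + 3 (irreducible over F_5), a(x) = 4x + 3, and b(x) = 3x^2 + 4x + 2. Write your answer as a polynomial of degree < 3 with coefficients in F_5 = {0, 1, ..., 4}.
a · b ≡ x^2 + 3x (mod f(x))

Multiply in F_5[x]: a(x)·b(x) = (4x + 3)·(3x^2 + 4x + 2) = 2x^3 + 1. This has degree ≥ 3, so divide by f(x) over F_5: 2x^3 + 1 = (2)·(x^3 + 2x^2 + x + 3) + (x^2 + 3x). Hence a·b ≡ x^2 + 3x (mod f). (F_5[x]/(f) is a field with 5^3 = 125 elements since f is irreducible of degree 3.)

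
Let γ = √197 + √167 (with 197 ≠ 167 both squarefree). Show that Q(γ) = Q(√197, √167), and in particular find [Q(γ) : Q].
[Q(γ) : Q] = 4 (equivalently, Q(γ) = Q(√197, √167))

Obviously Q(γ) ⊆ Q(√197, √167), and [Q(√197, √167):Q] = 4 (since 197, 167 are distinct squarefree integers > 1 with 32899 not a perfect square). To show equality we compute the minimal polynomial of γ. From γ = √197 + √167: γ^2 = 197 + 2√(32899) + 167 = 364 + 2√(32899), so γ^2 - 364 = 2√(32899); squaring, (γ^2 - 364)^2 = 4·32899, i.e. γ^4 - 728γ^2 + 132496 - 131596 = 0, i.e. γ^4 - 728γ^2 + 900 = 0. So γ is a root of x^4 - 728x^2 + 900. This polynomial is irreducible over Q: it has no rational root (each ±√197 ± √167 is irrational), and any factorization into two quadratics over Q would force √(32899) ∈ Q (pairing opposite roots) or √197, √167 ∈ Q (other pairings), all impossible. Hence [Q(γ):Q] = 4 = [Q(√197, √167):Q], so Q(γ) = Q(√197, √167).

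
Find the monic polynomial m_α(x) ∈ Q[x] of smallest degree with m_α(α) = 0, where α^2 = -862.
m_α(x) = x^2 + 862

α satisfies α^2 + 862 = 0, so x^2 + 862 annihilates α. Since d = -862 is squarefree and ≠ 1, it is not a perfect square in Q, so x^2 + 862 has no rational root and is therefore irreducible over Q (a degree-2 polynomial over a field is irreducible iff it has no root). Hence m_α(x) = x^2 + 862.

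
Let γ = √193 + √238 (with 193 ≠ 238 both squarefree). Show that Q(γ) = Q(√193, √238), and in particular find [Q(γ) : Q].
[Q(γ) : Q] = 4 (equivalently, Q(γ) = Q(√193, √238))

Obviously Q(γ) ⊆ Q(√193, √238), and [Q(√193, √238):Q] = 4 (since 193, 238 are distinct squarefree integers > 1 with 45934 not a perfect square). To show equality we compute the minimal polynomial of γ. From γ = √193 + √238: γ^2 = 193 + 2√(45934) + 238 = 431 + 2√(45934), so γ^2 - 431 = 2√(45934); squaring, (γ^2 - 431)^2 = 4·45934, i.e. γ^4 - 862γ^2 + 185761 - 183736 = 0, i.e. γ^4 - 862γ^2 + 2025 = 0. So γ is a root of x^4 - 862x^2 + 2025. This polynomial is irreducible over Q: it has no rational root (each ±√193 ± √238 is irrational), and any factorization into two quadratics over Q would force √(45934) ∈ Q (pairing opposite roots) or √193, √238 ∈ Q (other pairings), all impossible. Hence [Q(γ):Q] = 4 = [Q(√193, √238):Q], so Q(γ) = Q(√193, √238).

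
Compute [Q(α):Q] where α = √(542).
[Q(α):Q] = 2

[Q(α):Q] equals the degree of the minimal polynomial of α. Here α^2 = 542 and x^2 - 542 is irreducible (d = 542 is squarefree, ≠ 1, hence not a square), so deg(m_α) = 2. Thus [Q(α):Q] = 2.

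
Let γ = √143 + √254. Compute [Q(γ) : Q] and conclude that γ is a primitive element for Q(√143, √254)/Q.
[Q(γ) : Q] = 4 (equivalently, Q(γ) = Q(√143, √254))

Obviously Q(γ) ⊆ Q(√143, √254), and [Q(√143, √254):Q] = 4 (since 143, 254 are distinct squarefree integers > 1 with 36322 not a perfect square). To show equality we compute the minimal polynomial of γ. From γ = √143 + √254: γ^2 = 143 + 2√(36322) + 254 = 397 + 2√(36322), so γ^2 - 397 = 2√(36322); squaring, (γ^2 - 397)^2 = 4·36322, i.e. γ^4 - 794γ^2 + 157609 - 145288 = 0, i.e. γ^4 - 794γ^2 + 12321 = 0. So γ is a root of x^4 - 794x^2 + 12321. This polynomial is irreducible over Q: it has no rational root (each ±√143 ± √254 is irrational), and any factorization into two quadratics over Q would force √(36322) ∈ Q (pairing opposite roots) or √143, √254 ∈ Q (other pairings), all impossible. Hence [Q(γ):Q] = 4 = [Q(√143, √254):Q], so Q(γ) = Q(√143, √254).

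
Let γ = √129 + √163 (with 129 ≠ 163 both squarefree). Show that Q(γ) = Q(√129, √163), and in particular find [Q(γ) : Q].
[Q(γ) : Q] = 4 (equivalently, Q(γ) = Q(√129, √163))

Obviously Q(γ) ⊆ Q(√129, √163), and [Q(√129, √163):Q] = 4 (since 129, 163 are distinct squarefree integers > 1 with 21027 not a perfect square). To show equality we compute the minimal polynomial of γ. From γ = √129 + √163: γ^2 = 129 + 2√(21027) + 163 = 292 + 2√(21027), so γ^2 - 292 = 2√(21027); squaring, (γ^2 - 292)^2 = 4·21027, i.e. γ^4 - 584γ^2 + 85264 - 84108 = 0, i.e. γ^4 - 584γ^2 + 1156 = 0. So γ is a root of x^4 - 584x^2 + 1156. This polynomial is irreducible over Q: it has no rational root (each ±√129 ± √163 is irrational), and any factorization into two quadratics over Q would force √(21027) ∈ Q (pairing opposite roots) or √129, √163 ∈ Q (other pairings), all impossible. Hence [Q(γ):Q] = 4 = [Q(√129, √163):Q], so Q(γ) = Q(√129, √163).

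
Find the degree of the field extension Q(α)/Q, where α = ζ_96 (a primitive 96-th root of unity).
[Q(α):Q] = 32

The minimal polynomial of ζ_96 over Q is the 96-th cyclotomic polynomial Φ_96(x), which is irreducible over Q and has degree φ(96) = 32. Hence [Q(α):Q] = φ(96) = 32.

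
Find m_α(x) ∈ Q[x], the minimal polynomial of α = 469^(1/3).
m_α(x) = x^3 - 469

α satisfies α^3 = 469, so x^3 - 469 annihilates α. By the rational root test, a rational root p/q (in lowest terms) of x^3 - 469 would satisfy p^3 = 469 q^3, forcing q = 1 and p^3 = 469; but 469 is not a perfect cube, contradiction. A monic cubic over Q with no rational root is irreducible (any nontrivial factorization would include a linear factor). Hence x^3 - 469 is the minimal polynomial of α, and in particular [Q(α):Q] = 3.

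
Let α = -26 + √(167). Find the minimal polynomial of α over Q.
m_α(x) = x^2 + 52x + 509

From α + 26 = √(167), squaring gives (α + 26)^2 = 167, i.e. α^2 + 52α + 676 = 167, so α^2 + 52α + 509 = 0. The discriminant of x^2 + 52x + 509 is (52)^2 - 4·(509) = 2704 - 2036 = 668, and 4·(167) is not a perfect square in Q since 167 is squarefree and ≠ 1. Hence x^2 + 52x + 509 is irreducible over Q and is the minimal polynomial of α.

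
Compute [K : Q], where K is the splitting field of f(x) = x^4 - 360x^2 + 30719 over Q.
[K : Q] = 4

Solving the quadratic in x^2: x^2 = (360 ± √(360^2 - 4·30719))/2 = (360 ± √6724)/2 = (360 ± 82)/2, giving x^2 = 139 or x^2 = 221. So f(x) = (x^2 - 139)(x^2 - 221) and the roots of f are ±√139, ±√221. Hence the splitting field is K = Q(√139, √221). Since 139 and 221 are distinct squarefree integers > 1, their product 30719 is not a perfect square, so √221 ∉ Q(√139). By the tower law [K:Q] = [Q(√139,√221):Q(√139)] · [Q(√139):Q] = 2 · 2 = 4.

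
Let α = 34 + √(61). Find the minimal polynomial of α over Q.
m_α(x) = x^2 - 68x + 1095

From α - 34 = √(61), squaring gives (α - 34)^2 = 61, i.e. α^2 - 68α + 1156 = 61, so α^2 - 68α + 1095 = 0. The discriminant of x^2 - 68x + 1095 is (-68)^2 - 4·(1095) = 4624 - 4380 = 244, and 4·(61) is not a perfect square in Q since 61 is squarefree and ≠ 1. Hence x^2 - 68x + 1095 is irreducible over Q and is the minimal polynomial of α.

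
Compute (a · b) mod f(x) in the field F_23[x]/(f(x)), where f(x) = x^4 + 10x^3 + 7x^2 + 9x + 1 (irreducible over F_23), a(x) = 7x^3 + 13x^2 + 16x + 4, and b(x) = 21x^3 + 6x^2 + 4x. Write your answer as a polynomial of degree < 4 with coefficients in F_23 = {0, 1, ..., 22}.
a · b ≡ 13x^3 + 19x^2 + x + 8 (mod f(x))

Multiply in F_23[x]: a(x)·b(x) = (7x^3 + 13x^2 + 16x + 4)·(21x^3 + 6x^2 + 4x) = 9x^6 + 16x^5 + 5x^4 + 2x^3 + 19x^2 + 16x. This has degree ≥ 4, so divide by f(x) over F_23: 9x^6 + 16x^5 + 5x^4 + 2x^3 + 19x^2 + 16x = (9x^2 + 18x + 15)·(x^4 + 10x^3 + 7x^2 + 9x + 1) + (13x^3 + 19x^2 + x + 8). Hence a·b ≡ 13x^3 + 19x^2 + x + 8 (mod f). (F_23[x]/(f) is a field with 23^4 = 279841 elements since f is irreducible of degree 4.)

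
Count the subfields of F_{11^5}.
F_{11^5} has 2 subfields

The subfields of F_{p^n} are exactly the fields F_{p^d} for d | n (each is the fixed field of the unique index-d subgroup of Gal(F_{p^n}/F_p) ≅ Z/nZ). The divisors of n = 5 are {1, 5}, giving 2 subfields: F_{11^1}, F_{11^5}.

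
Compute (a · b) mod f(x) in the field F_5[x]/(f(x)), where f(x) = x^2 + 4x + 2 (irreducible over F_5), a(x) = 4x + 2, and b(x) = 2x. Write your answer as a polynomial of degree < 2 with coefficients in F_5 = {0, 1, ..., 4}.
a · b ≡ 2x + 4 (mod f(x))

Multiply in F_5[x]: a(x)·b(x) = (4x + 2)·(2x) = 3x^2 + 4x. This has degree ≥ 2, so divide by f(x) over F_5: 3x^2 + 4x = (3)·(x^2 + 4x + 2) + (2x + 4). Hence a·b ≡ 2x + 4 (mod f). (F_5[x]/(f) is a field with 5^2 = 25 elements since f is irreducible of degree 2.)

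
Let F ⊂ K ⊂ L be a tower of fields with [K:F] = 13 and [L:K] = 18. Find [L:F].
[L:F] = 234

The tower law says that for any tower of field extensions F ⊂ K ⊂ L with finite degrees, [L:F] = [L:K] · [K:F]. Here this gives [L:F] = 18 · 13 = 234.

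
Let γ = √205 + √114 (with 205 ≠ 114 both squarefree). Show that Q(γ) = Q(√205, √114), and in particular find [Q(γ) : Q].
[Q(γ) : Q] = 4 (equivalently, Q(γ) = Q(√205, √114))

Obviously Q(γ) ⊆ Q(√205, √114), and [Q(√205, √114):Q] = 4 (since 205, 114 are distinct squarefree integers > 1 with 23370 not a perfect square). To show equality we compute the minimal polynomial of γ. From γ = √205 + √114: γ^2 = 205 + 2√(23370) + 114 = 319 + 2√(23370), so γ^2 - 319 = 2√(23370); squaring, (γ^2 - 319)^2 = 4·23370, i.e. γ^4 - 638γ^2 + 101761 - 93480 = 0, i.e. γ^4 - 638γ^2 + 8281 = 0. So γ is a root of x^4 - 638x^2 + 8281. This polynomial is irreducible over Q: it has no rational root (each ±√205 ± √114 is irrational), and any factorization into two quadratics over Q would force √(23370) ∈ Q (pairing opposite roots) or √205, √114 ∈ Q (other pairings), all impossible. Hence [Q(γ):Q] = 4 = [Q(√205, √114):Q], so Q(γ) = Q(√205, √114).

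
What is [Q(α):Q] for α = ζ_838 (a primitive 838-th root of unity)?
[Q(α):Q] = 418

The minimal polynomial of ζ_838 over Q is the 838-th cyclotomic polynomial Φ_838(x), which is irreducible over Q and has degree φ(838) = 418. Hence [Q(α):Q] = φ(838) = 418.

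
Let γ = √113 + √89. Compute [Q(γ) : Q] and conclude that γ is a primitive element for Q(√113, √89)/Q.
[Q(γ) : Q] = 4 (equivalently, Q(γ) = Q(√113, √89))

Obviously Q(γ) ⊆ Q(√113, √89), and [Q(√113, √89):Q] = 4 (since 113, 89 are distinct squarefree integers > 1 with 10057 not a perfect square). To show equality we compute the minimal polynomial of γ. From γ = √113 + √89: γ^2 = 113 + 2√(10057) + 89 = 202 + 2√(10057), so γ^2 - 202 = 2√(10057); squaring, (γ^2 - 202)^2 = 4·10057, i.e. γ^4 - 404γ^2 + 40804 - 40228 = 0, i.e. γ^4 - 404γ^2 + 576 = 0. So γ is a root of x^4 - 404x^2 + 576. This polynomial is irreducible over Q: it has no rational root (each ±√113 ± √89 is irrational), and any factorization into two quadratics over Q would force √(10057) ∈ Q (pairing opposite roots) or √113, √89 ∈ Q (other pairings), all impossible. Hence [Q(γ):Q] = 4 = [Q(√113, √89):Q], so Q(γ) = Q(√113, √89).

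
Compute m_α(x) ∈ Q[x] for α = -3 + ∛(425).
m_α(x) = x^3 + 9x^2 + 27x - 398

Set β = α + 3 = ∛(425), so β^3 = 425. Then (α + 3)^3 - 425 = 0, i.e. α is a root of g(x) = (x + 3)^3 - 425 = x^3 + 9x^2 + 27x - 398. Since g(x) = h(x + 3) where h(x) = x^3 - 425, and h is irreducible over Q (because 425 is not a perfect cube, so h has no rational root, and a monic cubic with no rational root is irreducible), g is also irreducible (irreducibility is preserved under the substitution x → x + 3). Hence m_α(x) = x^3 + 9x^2 + 27x - 398.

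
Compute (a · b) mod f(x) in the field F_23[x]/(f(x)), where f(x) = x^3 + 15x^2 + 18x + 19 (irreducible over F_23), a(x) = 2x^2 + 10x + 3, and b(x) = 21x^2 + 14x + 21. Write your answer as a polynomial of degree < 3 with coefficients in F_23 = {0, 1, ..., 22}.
a · b ≡ 10x^2 + x + 13 (mod f(x))

Multiply in F_23[x]: a(x)·b(x) = (2x^2 + 10x + 3)·(21x^2 + 14x + 21) = 19x^4 + 8x^3 + 15x^2 + 22x + 17. This has degree ≥ 3, so divide by f(x) over F_23: 19x^4 + 8x^3 + 15x^2 + 22x + 17 = (19x + 22)·(x^3 + 15x^2 + 18x + 19) + (10x^2 + x + 13). Hence a·b ≡ 10x^2 + x + 13 (mod f). (F_23[x]/(f) is a field with 23^3 = 12167 elements since f is irreducible of degree 3.)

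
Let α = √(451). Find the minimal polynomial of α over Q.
m_α(x) = x^2 - 451

α satisfies α^2 - 451 = 0, so x^2 - 451 annihilates α. Since d = 451 is squarefree and ≠ 1, it is not a perfect square in Q, so x^2 - 451 has no rational root and is therefore irreducible over Q (a degree-2 polynomial over a field is irreducible iff it has no root). Hence m_α(x) = x^2 - 451.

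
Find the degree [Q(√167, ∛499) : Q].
[Q(√167, ∛499) : Q] = 6

Let L = Q(√167, ∛499). Since Q(√167) ⊂ L and [Q(√167):Q] = 2, the tower law gives 2 | [L:Q]. Likewise Q(∛499) ⊂ L with [Q(∛499):Q] = 3 (because 499 is not a perfect cube), so 3 | [L:Q]. As gcd(2,3) = 1, [L:Q] is divisible by 6. Conversely L is generated over Q by √167 and ∛499, so [L:Q] ≤ 2·3 = 6. Therefore [Q(√167, ∛499) : Q] = 6.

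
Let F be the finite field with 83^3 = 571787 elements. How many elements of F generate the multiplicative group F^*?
There are φ(571786) = 263520 primitive elements

F_q^* is cyclic of order q - 1 = 571786. A cyclic group of order m has exactly φ(m) generators. Here m = 571786 = 2 · 19 · 41 · 367, so the number of primitive elements is φ(571786) = 263520.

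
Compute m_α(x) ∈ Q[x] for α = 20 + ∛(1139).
m_α(x) = x^3 - 60x^2 + 1200x - 9139

Set β = α - 20 = ∛(1139), so β^3 = 1139. Then (α - 20)^3 - 1139 = 0, i.e. α is a root of g(x) = (x - 20)^3 - 1139 = x^3 - 60x^2 + 1200x - 9139. Since g(x) = h(x - 20) where h(x) = x^3 - 1139, and h is irreducible over Q (because 1139 is not a perfect cube, so h has no rational root, and a monic cubic with no rational root is irreducible), g is also irreducible (irreducibility is preserved under the substitution x → x - 20). Hence m_α(x) = x^3 - 60x^2 + 1200x - 9139.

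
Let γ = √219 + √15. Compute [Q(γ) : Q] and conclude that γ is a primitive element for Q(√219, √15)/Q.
[Q(γ) : Q] = 4 (equivalently, Q(γ) = Q(√219, √15))

Obviously Q(γ) ⊆ Q(√219, √15), and [Q(√219, √15):Q] = 4 (since 219, 15 are distinct squarefree integers > 1 with 3285 not a perfect square). To show equality we compute the minimal polynomial of γ. From γ = √219 + √15: γ^2 = 219 + 2√(3285) + 15 = 234 + 2√(3285), so γ^2 - 234 = 2√(3285); squaring, (γ^2 - 234)^2 = 4·3285, i.e. γ^4 - 468γ^2 + 54756 - 13140 = 0, i.e. γ^4 - 468γ^2 + 41616 = 0. So γ is a root of x^4 - 468x^2 + 41616. This polynomial is irreducible over Q: it has no rational root (each ±√219 ± √15 is irrational), and any factorization into two quadratics over Q would force √(3285) ∈ Q (pairing opposite roots) or √219, √15 ∈ Q (other pairings), all impossible. Hence [Q(γ):Q] = 4 = [Q(√219, √15):Q], so Q(γ) = Q(√219, √15).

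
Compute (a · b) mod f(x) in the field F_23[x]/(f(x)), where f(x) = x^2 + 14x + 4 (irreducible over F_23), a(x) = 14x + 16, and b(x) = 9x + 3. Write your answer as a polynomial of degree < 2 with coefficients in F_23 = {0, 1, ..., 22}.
a · b ≡ 9x + 4 (mod f(x))

Multiply in F_23[x]: a(x)·b(x) = (14x + 16)·(9x + 3) = 11x^2 + 2x + 2. This has degree ≥ 2, so divide by f(x) over F_23: 11x^2 + 2x + 2 = (11)·(x^2 + 14x + 4) + (9x + 4). Hence a·b ≡ 9x + 4 (mod f). (F_23[x]/(f) is a field with 23^2 = 529 elements since f is irreducible of degree 2.)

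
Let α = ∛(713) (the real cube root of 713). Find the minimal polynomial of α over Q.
m_α(x) = x^3 - 713

α satisfies α^3 = 713, so x^3 - 713 annihilates α. By the rational root test, a rational root p/q (in lowest terms) of x^3 - 713 would satisfy p^3 = 713 q^3, forcing q = 1 and p^3 = 713; but 713 is not a perfect cube, contradiction. A monic cubic over Q with no rational root is irreducible (any nontrivial factorization would include a linear factor). Hence x^3 - 713 is the minimal polynomial of α, and in particular [Q(α):Q] = 3.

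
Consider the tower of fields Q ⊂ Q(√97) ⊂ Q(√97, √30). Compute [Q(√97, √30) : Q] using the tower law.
[Q(√97, √30) : Q] = 4

[Q(√97):Q] = 2 (min poly x^2 - 97, irreducible since 97 is squarefree > 1). For the top step, suppose √30 ∈ Q(√97), say √30 = c + d√97 with c, d ∈ Q. Squaring: 30 = c^2 + 97d^2 + 2cd√97. Since √97 ∉ Q this forces 2cd = 0. If d = 0 then √30 = c ∈ Q, contradicting 30 squarefree > 1. If c = 0 then 30 = 97d^2, so 97·30 = (97d)^2 is a perfect square in Q — but 97·30 = 2910 is not a perfect square (since 97 and 30 are distinct squarefree integers). Contradiction. Hence √30 ∉ Q(√97), so x^2 - 30 stays irreducible over Q(√97) and [Q(√97, √30) : Q(√97)] = 2. By the tower law, [Q(√97, √30) : Q] = 2 · 2 = 4.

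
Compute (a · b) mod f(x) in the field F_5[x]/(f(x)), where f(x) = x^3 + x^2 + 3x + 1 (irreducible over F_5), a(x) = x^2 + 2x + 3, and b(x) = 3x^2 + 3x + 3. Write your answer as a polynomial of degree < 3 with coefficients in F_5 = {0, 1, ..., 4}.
a · b ≡ 3x^2 + 4x + 3 (mod f(x))

Multiply in F_5[x]: a(x)·b(x) = (x^2 + 2x + 3)·(3x^2 + 3x + 3) = 3x^4 + 4x^3 + 3x^2 + 4. This has degree ≥ 3, so divide by f(x) over F_5: 3x^4 + 4x^3 + 3x^2 + 4 = (3x + 1)·(x^3 + x^2 + 3x + 1) + (3x^2 + 4x + 3). Hence a·b ≡ 3x^2 + 4x + 3 (mod f). (F_5[x]/(f) is a field with 5^3 = 125 elements since f is irreducible of degree 3.)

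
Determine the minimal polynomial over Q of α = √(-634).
m_α(x) = x^2 + 634

α satisfies α^2 + 634 = 0, so x^2 + 634 annihilates α. Since d = -634 is squarefree and ≠ 1, it is not a perfect square in Q, so x^2 + 634 has no rational root and is therefore irreducible over Q (a degree-2 polynomial over a field is irreducible iff it has no root). Hence m_α(x) = x^2 + 634.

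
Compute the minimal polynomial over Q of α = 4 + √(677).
m_α(x) = x^2 - 8x - 661

From α - 4 = √(677), squaring gives (α - 4)^2 = 677, i.e. α^2 - 8α + 16 = 677, so α^2 - 8α - 661 = 0. The discriminant of x^2 - 8x - 661 is (-8)^2 - 4·(-661) = 64 + 2644 = 2708, and 4·(677) is not a perfect square in Q since 677 is squarefree and ≠ 1. Hence x^2 - 8x - 661 is irreducible over Q and is the minimal polynomial of α.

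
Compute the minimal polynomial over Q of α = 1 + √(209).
m_α(x) = x^2 - 2x - 208

From α - 1 = √(209), squaring gives (α - 1)^2 = 209, i.e. α^2 - 2α + 1 = 209, so α^2 - 2α - 208 = 0. The discriminant of x^2 - 2x - 208 is (-2)^2 - 4·(-208) = 4 + 832 = 836, and 4·(209) is not a perfect square in Q since 209 is squarefree and ≠ 1. Hence x^2 - 2x - 208 is irreducible over Q and is the minimal polynomial of α.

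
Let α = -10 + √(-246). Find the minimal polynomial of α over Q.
m_α(x) = x^2 + 20x + 346

From α + 10 = √(-246), squaring gives (α + 10)^2 = -246, i.e. α^2 + 20α + 100 = -246, so α^2 + 20α + 346 = 0. The discriminant of x^2 + 20x + 346 is (20)^2 - 4·(346) = 400 - 1384 = -984, and 4·(-246) is not a perfect square in Q since -246 is squarefree and ≠ 1. Hence x^2 + 20x + 346 is irreducible over Q and is the minimal polynomial of α.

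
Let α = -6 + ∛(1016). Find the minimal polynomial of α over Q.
m_α(x) = x^3 + 18x^2 + 108x - 800

Set β = α + 6 = ∛(1016), so β^3 = 1016. Then (α + 6)^3 - 1016 = 0, i.e. α is a root of g(x) = (x + 6)^3 - 1016 = x^3 + 18x^2 + 108x - 800. Since g(x) = h(x + 6) where h(x) = x^3 - 1016, and h is irreducible over Q (because 1016 is not a perfect cube, so h has no rational root, and a monic cubic with no rational root is irreducible), g is also irreducible (irreducibility is preserved under the substitution x → x + 6). Hence m_α(x) = x^3 + 18x^2 + 108x - 800.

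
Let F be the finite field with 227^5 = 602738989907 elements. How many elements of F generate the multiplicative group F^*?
There are φ(602738989906) = 298702508160 primitive elements

F_q^* is cyclic of order q - 1 = 602738989906. A cyclic group of order m has exactly φ(m) generators. Here m = 602738989906 = 2 · 113 · 2666986681, so the number of primitive elements is φ(602738989906) = 298702508160.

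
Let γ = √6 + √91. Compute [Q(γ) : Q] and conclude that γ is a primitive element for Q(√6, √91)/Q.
[Q(γ) : Q] = 4 (equivalently, Q(γ) = Q(√6, √91))

Obviously Q(γ) ⊆ Q(√6, √91), and [Q(√6, √91):Q] = 4 (since 6, 91 are distinct squarefree integers > 1 with 546 not a perfect square). To show equality we compute the minimal polynomial of γ. From γ = √6 + √91: γ^2 = 6 + 2√(546) + 91 = 97 + 2√(546), so γ^2 - 97 = 2√(546); squaring, (γ^2 - 97)^2 = 4·546, i.e. γ^4 - 194γ^2 + 9409 - 2184 = 0, i.e. γ^4 - 194γ^2 + 7225 = 0. So γ is a root of x^4 - 194x^2 + 7225. This polynomial is irreducible over Q: it has no rational root (each ±√6 ± √91 is irrational), and any factorization into two quadratics over Q would force √(546) ∈ Q (pairing opposite roots) or √6, √91 ∈ Q (other pairings), all impossible. Hence [Q(γ):Q] = 4 = [Q(√6, √91):Q], so Q(γ) = Q(√6, √91).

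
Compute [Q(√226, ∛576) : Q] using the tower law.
[Q(√226, ∛576) : Q] = 6

Let L = Q(√226, ∛576). Since Q(√226) ⊂ L and [Q(√226):Q] = 2, the tower law gives 2 | [L:Q]. Likewise Q(∛576) ⊂ L with [Q(∛576):Q] = 3 (because 576 is not a perfect cube), so 3 | [L:Q]. As gcd(2,3) = 1, [L:Q] is divisible by 6. Conversely L is generated over Q by √226 and ∛576, so [L:Q] ≤ 2·3 = 6. Therefore [Q(√226, ∛576) : Q] = 6.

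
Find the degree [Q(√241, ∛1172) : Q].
[Q(√241, ∛1172) : Q] = 6

Let L = Q(√241, ∛1172). Since Q(√241) ⊂ L and [Q(√241):Q] = 2, the tower law gives 2 | [L:Q]. Likewise Q(∛1172) ⊂ L with [Q(∛1172):Q] = 3 (because 1172 is not a perfect cube), so 3 | [L:Q]. As gcd(2,3) = 1, [L:Q] is divisible by 6. Conversely L is generated over Q by √241 and ∛1172, so [L:Q] ≤ 2·3 = 6. Therefore [Q(√241, ∛1172) : Q] = 6.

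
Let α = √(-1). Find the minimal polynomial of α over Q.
m_α(x) = x^2 + 1

α satisfies α^2 + 1 = 0, so x^2 + 1 annihilates α. Since d = -1 is squarefree and ≠ 1, it is not a perfect square in Q, so x^2 + 1 has no rational root and is therefore irreducible over Q (a degree-2 polynomial over a field is irreducible iff it has no root). Hence m_α(x) = x^2 + 1.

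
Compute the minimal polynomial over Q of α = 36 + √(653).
m_α(x) = x^2 - 72x + 643

From α - 36 = √(653), squaring gives (α - 36)^2 = 653, i.e. α^2 - 72α + 1296 = 653, so α^2 - 72α + 643 = 0. The discriminant of x^2 - 72x + 643 is (-72)^2 - 4·(643) = 5184 - 2572 = 2612, and 4·(653) is not a perfect square in Q since 653 is squarefree and ≠ 1. Hence x^2 - 72x + 643 is irreducible over Q and is the minimal polynomial of α.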